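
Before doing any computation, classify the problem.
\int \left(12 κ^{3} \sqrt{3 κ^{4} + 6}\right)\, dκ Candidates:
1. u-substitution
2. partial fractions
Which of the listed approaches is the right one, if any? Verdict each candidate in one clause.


Diagnosis: u-substitution — everything non-trivial happens through the inner expression 3 κ^{4} + 6, and its derivative accounts for the remaining factor up to a constant, so set u = 3 κ^{4} + 6.
- u-substitution — applies; the problem has the shape this method handles.
- partial fractions: there is no rational-function structure to decompose.


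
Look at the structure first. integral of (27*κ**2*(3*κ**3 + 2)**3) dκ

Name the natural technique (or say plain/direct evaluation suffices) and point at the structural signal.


Method: u-substitution — collected, the integrand has one factor that is, up to a constant, the derivative of an inner expression the rest depends on — substitute for that inner expression. One could also expand and integrate term by term; the substitution is strictly more direct.


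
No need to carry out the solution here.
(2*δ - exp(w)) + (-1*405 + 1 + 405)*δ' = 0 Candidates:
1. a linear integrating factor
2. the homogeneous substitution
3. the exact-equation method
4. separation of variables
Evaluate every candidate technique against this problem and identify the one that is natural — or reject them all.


Diagnosis: a linear integrating factor — linear in the unknown with genuine forcing: multiply through by the exponential of the integrated coefficient and the left side closes into one derivative.
- a linear integrating factor: yes — fits the structure here.
- the homogeneous substitution — the ratio of the variables does not determine the slope.
- the exact-equation method — exactness fails on the nose — the mixed partials do not match.
- separation of variables — no algebra isolates the independent variable on one side and the unknown on the other.


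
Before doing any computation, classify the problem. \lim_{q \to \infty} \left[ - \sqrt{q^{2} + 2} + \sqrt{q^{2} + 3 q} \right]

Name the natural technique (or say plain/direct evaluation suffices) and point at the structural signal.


Technique: conjugate multiplication — the ∞ − ∞ radical form is the exact trigger for the conjugate maneuver.


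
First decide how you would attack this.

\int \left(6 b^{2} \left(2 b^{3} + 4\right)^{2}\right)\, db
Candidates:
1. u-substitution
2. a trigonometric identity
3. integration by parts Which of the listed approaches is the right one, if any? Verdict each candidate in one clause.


Diagnosis: u-substitution — structure check: outer function, inner expression 2 b^{3} + 4, inner derivative as a factor — the classic u = 2 b^{3} + 4 pattern. A patient expand-and-integrate also lands it; recognizing the inner expression is the shortcut.
- u-substitution — applies; the problem has the shape this method handles.
- a trigonometric identity — with no trigonometric functions present, identity rewriting has no target.
- integration by parts — splitting off a factor buys nothing — the integrand integrates directly without parts.


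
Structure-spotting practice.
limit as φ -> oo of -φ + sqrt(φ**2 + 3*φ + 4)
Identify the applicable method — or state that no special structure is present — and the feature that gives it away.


Technique: conjugate multiplication — turning the difference into a conjugate-rationalized ratio makes the limit readable.


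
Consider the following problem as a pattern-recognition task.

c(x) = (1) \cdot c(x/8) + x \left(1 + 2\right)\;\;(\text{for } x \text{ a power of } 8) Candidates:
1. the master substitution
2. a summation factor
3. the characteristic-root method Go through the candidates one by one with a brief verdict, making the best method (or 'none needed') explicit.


Technique: the master substitution — treat m = log base 8 of x as the new clock: one recursion step advances m by one while x scales by 8.
- the master substitution: applies; the problem has the shape this method handles.
- a summation factor — a divided-index call is outside the fixed-shift first-order family a summation factor normalizes.
- the characteristic-root method — a divided-index call is not the fixed-shift linear shape that characteristic roots solve.


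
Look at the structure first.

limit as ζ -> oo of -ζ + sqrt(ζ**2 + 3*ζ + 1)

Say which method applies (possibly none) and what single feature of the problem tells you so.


Method: conjugate multiplication — divergence minus divergence hides a finite answer — expose it by pairing sqrt(ζ**2 + 3*ζ + 1) - ζ with its conjugate.


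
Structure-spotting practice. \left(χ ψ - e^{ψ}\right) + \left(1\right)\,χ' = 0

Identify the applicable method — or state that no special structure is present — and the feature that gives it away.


Verdict: a linear integrating factor — the equation is linear in χ with coefficient ψ; multiplying by the integrating factor exp(∫ψ) makes the left side a perfect derivative.


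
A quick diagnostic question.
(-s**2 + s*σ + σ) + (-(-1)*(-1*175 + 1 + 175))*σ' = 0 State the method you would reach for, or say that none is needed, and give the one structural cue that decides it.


Diagnosis: a linear integrating factor — linear in the unknown with genuine forcing: multiply through by the exponential of the integrated coefficient and the left side closes into one derivative.


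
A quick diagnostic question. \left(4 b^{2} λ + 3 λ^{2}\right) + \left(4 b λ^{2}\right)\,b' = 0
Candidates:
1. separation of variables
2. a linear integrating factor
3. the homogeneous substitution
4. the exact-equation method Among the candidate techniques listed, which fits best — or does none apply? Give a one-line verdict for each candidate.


Best approach: the exact-equation method — take the mixed partials of 4 b^{2} λ + 3 λ^{2} and 4 b λ^{2}: they are equal, which certifies an exact differential.
- separation of variables: the two dependences do not factor apart.
- a linear integrating factor — the unknown enters nonlinearly (through a power, a denominator, or a transcendental function), which the linear integrating-factor recipe cannot absorb as-is — any repair would come from a preliminary substitution, not the factor.
- the homogeneous substitution: the slope is not a function of the ratio of the variables alone.
- the exact-equation method: applies; the problem has the shape this method handles.


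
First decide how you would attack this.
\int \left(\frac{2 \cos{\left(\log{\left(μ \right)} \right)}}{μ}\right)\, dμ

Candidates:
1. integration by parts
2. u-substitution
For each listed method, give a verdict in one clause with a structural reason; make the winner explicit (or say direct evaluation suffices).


Technique: u-substitution — the only nontrivial dependence routes through \log{\left(μ \right)}, whose derivative supplies the leftover factor up to a constant multiple — u = \log{\left(μ \right)} flattens it.
- integration by parts — the nonconstant-polynomial-times-standard-kernel pattern (an exp, sine, cosine, or logarithm partner) is absent.
- u-substitution: applies; the problem has the shape this method handles.


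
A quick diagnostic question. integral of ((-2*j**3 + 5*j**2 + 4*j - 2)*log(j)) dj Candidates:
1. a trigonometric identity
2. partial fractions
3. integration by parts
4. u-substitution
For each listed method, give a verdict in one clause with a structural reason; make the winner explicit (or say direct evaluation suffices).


Method: integration by parts — choose u = log(j): one derivative turns the logarithm algebraic, and the remaining factor -2*j**3 + 5*j**2 + 4*j - 2 integrates term by term under the power rule.
- a trigonometric identity — there is no trigonometric structure at all — the integrand carries no sine or cosine to rewrite.
- partial fractions: the expression is not a ratio of polynomials that decomposes further.
- integration by parts: applicable, and directly so.
- u-substitution: no subexpression of the integrand serves as a whole-integral substitution inner — individual terms may offer their own, but none carries its derivative as a factor of the full integrand; a working change of variable would have to be constructed from outside the expression.


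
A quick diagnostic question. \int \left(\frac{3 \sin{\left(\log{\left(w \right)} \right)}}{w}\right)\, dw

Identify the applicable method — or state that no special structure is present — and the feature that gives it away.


Best approach: u-substitution — the only nontrivial dependence routes through \log{\left(w \right)}, whose derivative supplies the leftover factor up to a constant multiple — u = \log{\left(w \right)} flattens it.


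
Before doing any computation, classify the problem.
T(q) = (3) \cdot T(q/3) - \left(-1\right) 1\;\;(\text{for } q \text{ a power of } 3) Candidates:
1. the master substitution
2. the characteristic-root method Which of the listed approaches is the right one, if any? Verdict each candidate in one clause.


Diagnosis: the master substitution — the argument shrinks by the factor 3, so measure the index on a logarithmic scale and the recursion becomes a shift.
- the master substitution: applicable, and directly so.
- the characteristic-root method — the recursion divides its index rather than shifting it — outside the constant-shift family the root method covers.


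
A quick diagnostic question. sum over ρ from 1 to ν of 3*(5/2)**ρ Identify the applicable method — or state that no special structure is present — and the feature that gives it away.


Technique: the geometric series formula — term-over-term division gives 5/2 every time — index-free ratio, geometric sum formula applies.


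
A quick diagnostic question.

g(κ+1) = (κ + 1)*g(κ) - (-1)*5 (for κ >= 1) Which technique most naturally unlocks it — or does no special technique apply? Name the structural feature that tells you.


Diagnosis: a summation factor — first-order linear but the coefficient κ + 1 moves with the index — divide by the cumulative product and telescope.


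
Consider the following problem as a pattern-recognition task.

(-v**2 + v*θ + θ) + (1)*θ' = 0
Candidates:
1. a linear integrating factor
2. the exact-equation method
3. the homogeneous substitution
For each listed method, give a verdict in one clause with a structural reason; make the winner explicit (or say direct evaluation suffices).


Technique: a linear integrating factor — linear in the unknown with genuine forcing: multiply through by the exponential of the integrated coefficient and the left side closes into one derivative.
- a linear integrating factor — applicable, and directly so.
- the exact-equation method — the cross partial derivatives disagree, so no single potential exists.
- the homogeneous substitution — the ratio substitution does not collapse this equation.


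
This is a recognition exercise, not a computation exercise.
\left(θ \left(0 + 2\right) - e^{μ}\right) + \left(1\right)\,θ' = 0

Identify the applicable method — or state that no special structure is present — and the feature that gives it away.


Technique: a linear integrating factor — the equation is linear in θ with coefficient 2; multiplying by the integrating factor exp(∫2) makes the left side a perfect derivative.


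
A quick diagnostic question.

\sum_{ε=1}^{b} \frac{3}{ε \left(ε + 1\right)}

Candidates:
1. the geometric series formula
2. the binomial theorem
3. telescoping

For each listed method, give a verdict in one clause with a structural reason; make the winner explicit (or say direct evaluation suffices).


Verdict: telescoping — the denominator's roots in \frac{3}{ε \left(ε + 1\right)} sit an integer apart: decomposition produces a self-cancelling chain.
- the geometric series formula: dividing successive terms gives an index-dependent quantity, not a constant.
- the binomial theorem: the summand does not match any term pattern of an expanded binomial power.
- telescoping: a fit — the right tool for this form.


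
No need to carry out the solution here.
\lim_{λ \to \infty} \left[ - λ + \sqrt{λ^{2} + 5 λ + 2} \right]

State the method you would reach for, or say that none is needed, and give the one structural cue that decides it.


Best approach: conjugate multiplication — divergence minus divergence hides a finite answer — expose it by pairing \sqrt{λ^{2} + 5 λ + 2} - λ with its conjugate.


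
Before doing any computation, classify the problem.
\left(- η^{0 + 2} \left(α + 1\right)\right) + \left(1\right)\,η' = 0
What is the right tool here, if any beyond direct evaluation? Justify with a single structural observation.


Diagnosis: separation of variables — a product of single-variable factors, α + 1 and η^{0 + 2} — the textbook separable form.


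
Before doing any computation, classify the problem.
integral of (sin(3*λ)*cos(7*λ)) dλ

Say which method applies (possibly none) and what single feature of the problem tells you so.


Method: a trigonometric identity — sin(3*λ)*cos(7*λ) is a beat pattern — rewrite the product as a sum of single-frequency waves before integrating.


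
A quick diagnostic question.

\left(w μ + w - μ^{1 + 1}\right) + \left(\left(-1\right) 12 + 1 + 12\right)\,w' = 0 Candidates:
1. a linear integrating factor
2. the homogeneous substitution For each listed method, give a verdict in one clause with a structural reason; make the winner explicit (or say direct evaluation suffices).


Method: a linear integrating factor — the unknown enters only to the first power against a nonzero forcing term — the integrating-factor template applies directly.
- a linear integrating factor: yes — fits the structure here.
- the homogeneous substitution: the ratio of the variables does not determine the slope.


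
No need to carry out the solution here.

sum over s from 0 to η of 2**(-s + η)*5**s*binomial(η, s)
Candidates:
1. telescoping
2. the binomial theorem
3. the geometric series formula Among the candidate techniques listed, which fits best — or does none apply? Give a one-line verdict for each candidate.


Technique: the binomial theorem — the summand is term s of a binomial expansion in 5 and 2; the whole sum is a single power.
- telescoping — computed from the summand as displayed, the partial sums build up without the pairwise collapse telescoping exploits.
- the binomial theorem — applies; the problem has the shape this method handles.
- the geometric series formula: there is no constant term-to-term ratio.


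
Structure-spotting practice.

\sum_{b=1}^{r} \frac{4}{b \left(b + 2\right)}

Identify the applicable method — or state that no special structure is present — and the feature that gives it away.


Best approach: telescoping — one partial-fraction pass turns \frac{4}{b \left(b + 2\right)} into a shifted difference, and shifted differences telescope.


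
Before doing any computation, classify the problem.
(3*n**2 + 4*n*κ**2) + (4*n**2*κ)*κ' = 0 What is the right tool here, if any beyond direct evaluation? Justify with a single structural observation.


Verdict: the exact-equation method — this form is already the differential of something: the matching mixed partials of 3*n**2 + 4*n*κ**2 and 4*n**2*κ prove it.


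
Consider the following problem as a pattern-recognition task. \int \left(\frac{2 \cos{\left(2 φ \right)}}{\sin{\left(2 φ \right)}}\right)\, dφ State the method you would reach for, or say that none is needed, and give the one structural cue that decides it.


Best approach: u-substitution — structure check: outer function, inner expression \sin{\left(2 φ \right)}, inner derivative as a factor — the classic u = \sin{\left(2 φ \right)} pattern.


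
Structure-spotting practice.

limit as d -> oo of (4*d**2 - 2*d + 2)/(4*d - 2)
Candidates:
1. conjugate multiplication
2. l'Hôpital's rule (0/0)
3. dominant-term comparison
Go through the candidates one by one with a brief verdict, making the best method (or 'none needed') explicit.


Best approach: dominant-term comparison — at large d only the top-degree terms survive; compare the leading terms and the limit falls out.
- conjugate multiplication — there is no infinity-minus-infinity radical difference to rationalize.
- l'Hôpital's rule (0/0): as a single quotient the expression runs to ∞/∞ at the limit point — an at-infinity form of the rule would apply, though the leading-growth comparison is the direct reading.
- dominant-term comparison: yes, a natural case for it.


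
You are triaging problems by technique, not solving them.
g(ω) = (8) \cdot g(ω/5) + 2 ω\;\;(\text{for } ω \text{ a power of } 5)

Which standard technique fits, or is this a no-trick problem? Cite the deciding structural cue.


Best approach: the master substitution — treat m = log base 5 of ω as the new clock: one recursion step advances m by one while ω scales by 5.


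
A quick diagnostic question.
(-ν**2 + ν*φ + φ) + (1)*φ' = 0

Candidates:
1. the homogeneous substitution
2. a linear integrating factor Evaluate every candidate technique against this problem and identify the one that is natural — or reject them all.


Best approach: a linear integrating factor — linear in the unknown with genuine forcing: multiply through by the exponential of the integrated coefficient and the left side closes into one derivative.
- the homogeneous substitution — the slope is not a function of the ratio of the variables alone.
- a linear integrating factor: yes — fits the structure here.


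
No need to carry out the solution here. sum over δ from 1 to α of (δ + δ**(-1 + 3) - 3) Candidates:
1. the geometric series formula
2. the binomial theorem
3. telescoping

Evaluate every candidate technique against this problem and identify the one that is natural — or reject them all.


Verdict: no special technique — Faulhaber territory: sum each constant-multiple power of δ with its closed-form formula, no trick required.
- the geometric series formula — consecutive terms are not related by a fixed multiplier.
- the binomial theorem — no binomial coefficients pair with matched powers.
- telescoping — in the displayed form, no term reappears at a neighboring index to cancel against.


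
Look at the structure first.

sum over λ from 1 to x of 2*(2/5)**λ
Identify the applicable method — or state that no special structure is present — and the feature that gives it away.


Technique: the geometric series formula — the ratio of consecutive terms is the constant 2/5, independent of the index — a geometric sum.


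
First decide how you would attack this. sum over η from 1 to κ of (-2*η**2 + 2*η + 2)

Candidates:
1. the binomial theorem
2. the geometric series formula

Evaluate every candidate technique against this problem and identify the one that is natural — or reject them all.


Verdict: no special technique — the summand is a plain polynomial in η (expanding first if it arrives factored); standard power-sum formulas evaluate it term by term.
- the binomial theorem — there is no pair of bases whose matched powers would reassemble into a single binomial power.
- the geometric series formula: no single multiplier carries one term to the next throughout the sum.


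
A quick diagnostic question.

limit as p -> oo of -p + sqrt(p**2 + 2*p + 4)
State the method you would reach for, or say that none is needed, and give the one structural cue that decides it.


Best approach: conjugate multiplication — neither sqrt(p**2 + 2*p + 4) nor p converges alone, so rewrite their difference as a conjugate-rationalized quotient first.


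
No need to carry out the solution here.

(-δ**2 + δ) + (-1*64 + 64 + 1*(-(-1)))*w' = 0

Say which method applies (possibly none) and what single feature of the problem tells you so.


Verdict: no special technique — solved for the derivative, no w appears — this is antidifferentiation in δ wearing ODE clothing.


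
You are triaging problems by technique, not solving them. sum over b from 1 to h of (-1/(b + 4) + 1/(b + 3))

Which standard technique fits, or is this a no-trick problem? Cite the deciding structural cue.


Diagnosis: telescoping — each term adds 1/(b + 3) and subtracts the same expression advanced one index; that subtracted piece cancels against the next term's added copy — only the boundary terms survive.


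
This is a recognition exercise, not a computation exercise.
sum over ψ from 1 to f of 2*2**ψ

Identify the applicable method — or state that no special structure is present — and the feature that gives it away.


Verdict: the geometric series formula — the ratio of consecutive terms is the constant 2, independent of the index — a geometric sum.


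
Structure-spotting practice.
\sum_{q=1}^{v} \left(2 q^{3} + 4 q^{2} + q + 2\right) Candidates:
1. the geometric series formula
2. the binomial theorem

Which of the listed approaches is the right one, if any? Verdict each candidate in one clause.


Diagnosis: no special technique — recognize the absence of structure: constant-multiple powers of q summed plainly, no special method required.
- the geometric series formula — the term-to-term ratio drifts with the index — the one thing the geometric formula cannot absorb.
- the binomial theorem: there is no pair of bases whose matched powers would reassemble into a single binomial power.


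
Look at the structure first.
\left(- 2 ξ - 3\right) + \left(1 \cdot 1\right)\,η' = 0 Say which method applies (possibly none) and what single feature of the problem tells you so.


Verdict: no special technique — the slope is a pure function of ξ; integrate both sides and be done.


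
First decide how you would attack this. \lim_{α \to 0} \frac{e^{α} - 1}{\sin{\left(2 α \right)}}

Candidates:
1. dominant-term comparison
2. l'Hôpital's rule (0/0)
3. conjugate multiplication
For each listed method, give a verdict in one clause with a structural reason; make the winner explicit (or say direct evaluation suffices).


Diagnosis: l'Hôpital's rule (0/0) — numerator and denominator both vanish at 0 — a genuine 0/0 form, which is exactly when l'Hôpital applies. Expanding numerator and denominator to first order gives the same value — the rule automates exactly that.
- dominant-term comparison: no ranking of term growth rates resolves the limit here.
- l'Hôpital's rule (0/0) — applicable, and directly so.
- conjugate multiplication: no difference of divergent radicals appears, so rationalizing has nothing to cancel.


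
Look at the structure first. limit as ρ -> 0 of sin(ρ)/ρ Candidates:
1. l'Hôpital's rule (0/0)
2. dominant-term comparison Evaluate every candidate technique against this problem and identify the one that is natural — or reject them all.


Diagnosis: l'Hôpital's rule (0/0) — substituting 0 gives 0 over 0; differentiate top and bottom once and re-evaluate. Known elementary limits would finish this too — the rule just bypasses the case analysis.
- l'Hôpital's rule (0/0): yes — fits the structure here.
- dominant-term comparison: this limit is not decided by comparing leading-term growth at infinity.


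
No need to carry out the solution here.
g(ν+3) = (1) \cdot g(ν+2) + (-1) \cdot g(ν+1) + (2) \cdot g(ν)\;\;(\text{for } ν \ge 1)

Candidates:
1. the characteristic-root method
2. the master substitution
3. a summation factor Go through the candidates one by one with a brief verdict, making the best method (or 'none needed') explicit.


Method: the characteristic-root method — linear, homogeneous, constant coefficients: solutions of the form r^ν exist — find the roots of the characteristic polynomial.
- the characteristic-root method: a fit — the right tool for this form.
- the master substitution — no fixed divisor shrinks the index between calls.
- a summation factor — a summation factor telescopes one-step recursions; this one carries higher-order memory.


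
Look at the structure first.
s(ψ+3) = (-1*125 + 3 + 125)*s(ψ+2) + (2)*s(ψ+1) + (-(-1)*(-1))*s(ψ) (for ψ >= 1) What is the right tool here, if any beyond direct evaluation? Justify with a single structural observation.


Diagnosis: the characteristic-root method — the recurrence is linear and homogeneous with constant coefficients, so the ansatz r^ψ turns it into a polynomial equation for r.


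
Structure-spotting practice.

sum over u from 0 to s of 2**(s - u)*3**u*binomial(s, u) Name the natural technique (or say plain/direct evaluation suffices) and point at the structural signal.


Technique: the binomial theorem — binomial(s, u) weighting matched powers of 3 and 2 is the expanded form of (3 + 2)^s — fold it back up.


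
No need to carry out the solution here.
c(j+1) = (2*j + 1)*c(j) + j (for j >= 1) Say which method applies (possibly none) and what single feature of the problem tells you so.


Method: a summation factor — first-order, linear, moving coefficient 2*j + 1: the discrete analogue of an integrating factor handles it.


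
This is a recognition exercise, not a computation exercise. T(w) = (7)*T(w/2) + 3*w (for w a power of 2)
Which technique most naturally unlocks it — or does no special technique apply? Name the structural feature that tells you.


Best approach: the master substitution — the call at w/2 makes this multiplicative recursion; the master-style substitution converts it to additive.


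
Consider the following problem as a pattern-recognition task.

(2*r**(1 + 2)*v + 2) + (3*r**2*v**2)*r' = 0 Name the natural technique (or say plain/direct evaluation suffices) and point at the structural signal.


Method: the exact-equation method — because the two cross partials coincide, the form is conservative as written — recover its potential in (v, r).


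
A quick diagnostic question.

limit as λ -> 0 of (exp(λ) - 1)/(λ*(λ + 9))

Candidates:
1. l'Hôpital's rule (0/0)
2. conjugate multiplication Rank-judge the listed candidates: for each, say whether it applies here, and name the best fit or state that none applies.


Best approach: l'Hôpital's rule (0/0) — the 0/0 form at 0 is the signature situation for l'Hôpital's rule. The standard small-argument limits would also carry it; the rule is the systematic route.
- l'Hôpital's rule (0/0) — yes, a natural case for it.
- conjugate multiplication: multiplying by a conjugate would not remove any indeterminacy here.


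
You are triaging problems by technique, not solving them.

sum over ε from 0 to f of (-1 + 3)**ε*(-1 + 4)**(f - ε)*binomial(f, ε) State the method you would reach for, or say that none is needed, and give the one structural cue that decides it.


Best approach: the binomial theorem — binomial coefficients against complementary powers of (-1 + 3) and 3: recognize the binomial expansion and resum.


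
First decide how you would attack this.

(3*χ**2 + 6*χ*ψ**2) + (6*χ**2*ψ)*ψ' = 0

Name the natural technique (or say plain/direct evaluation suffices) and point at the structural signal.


Method: the exact-equation method — the cross partial derivatives of 3*χ**2 + 6*χ*ψ**2 and 6*χ**2*ψ agree, so the left side is the total differential of one potential in χ and ψ.


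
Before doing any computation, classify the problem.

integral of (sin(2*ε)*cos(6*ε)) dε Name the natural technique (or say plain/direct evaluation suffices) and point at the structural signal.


Method: a trigonometric identity — sin(2*ε)*cos(6*ε) mixes two frequencies; the product-to-sum identity splits it into single-frequency sinusoids.


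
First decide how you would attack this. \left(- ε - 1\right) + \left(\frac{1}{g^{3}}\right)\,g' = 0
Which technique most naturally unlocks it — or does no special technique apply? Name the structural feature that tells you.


Best approach: separation of variables — separating collects all g-dependence with the derivative and leaves all ε-dependence opposite: variables separate. The equation is exact as it stands too — a potential function exists — though separation reads the split structure directly.


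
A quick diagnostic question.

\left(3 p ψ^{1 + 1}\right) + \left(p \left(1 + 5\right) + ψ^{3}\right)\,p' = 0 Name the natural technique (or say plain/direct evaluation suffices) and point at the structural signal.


Technique: the exact-equation method — because the two cross partials coincide, the form is conservative as written — recover its potential in (ψ, p).


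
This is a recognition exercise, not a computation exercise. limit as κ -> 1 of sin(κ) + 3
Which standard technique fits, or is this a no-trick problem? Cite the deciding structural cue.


Verdict: no special technique — no vanishing denominator and no indeterminate clash at the point — evaluation is immediate.


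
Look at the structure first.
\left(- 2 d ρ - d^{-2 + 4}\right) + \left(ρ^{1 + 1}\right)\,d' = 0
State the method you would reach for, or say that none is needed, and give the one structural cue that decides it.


Diagnosis: the homogeneous substitution — the slope's numerator and denominator have matching total degree, so it depends only on d/ρ and the ratio substitution collapses it. Rearranged, this also fits the Bernoulli template directly; the homogeneous substitution reads the structure without the rearrangement.


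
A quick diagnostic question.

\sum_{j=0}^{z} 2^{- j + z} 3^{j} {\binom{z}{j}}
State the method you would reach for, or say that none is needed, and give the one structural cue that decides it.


Verdict: the binomial theorem — {\binom{z}{j}} weighting matched powers of 3 and 2 is the expanded form of (3 + 2)^z — fold it back up.


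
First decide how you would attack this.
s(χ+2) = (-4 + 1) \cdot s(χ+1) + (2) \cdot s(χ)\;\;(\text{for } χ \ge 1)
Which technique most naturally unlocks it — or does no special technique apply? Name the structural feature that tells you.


Diagnosis: the characteristic-root method — this is the constant-coefficient homogeneous case — the whole solution in χ reduces to a polynomial's roots.


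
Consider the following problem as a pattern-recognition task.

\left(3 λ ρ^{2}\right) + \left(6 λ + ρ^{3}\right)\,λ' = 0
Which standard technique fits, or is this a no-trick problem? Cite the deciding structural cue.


Diagnosis: the exact-equation method — d/dλ of 3 λ ρ^{2} equals d/dρ of 6 λ + ρ^{3}: the form is a total differential of one potential — integrate it exactly.


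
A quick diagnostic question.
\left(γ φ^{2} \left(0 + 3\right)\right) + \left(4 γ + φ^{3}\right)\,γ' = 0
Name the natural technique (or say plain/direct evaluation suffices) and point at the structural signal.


Method: the exact-equation method — because the two cross partials coincide, the form is conservative as written — recover its potential in (φ, γ).


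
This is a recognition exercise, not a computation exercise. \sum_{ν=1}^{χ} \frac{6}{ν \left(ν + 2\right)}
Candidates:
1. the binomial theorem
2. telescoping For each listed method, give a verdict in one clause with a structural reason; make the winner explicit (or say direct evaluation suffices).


Verdict: telescoping — poles of \frac{6}{ν \left(ν + 2\right)} differ by an integer, the telltale of a telescoping partial-fraction sum.
- the binomial theorem — there is no sum-raised-to-a-power identity hiding in these terms.
- telescoping — yes — fits the structure here.


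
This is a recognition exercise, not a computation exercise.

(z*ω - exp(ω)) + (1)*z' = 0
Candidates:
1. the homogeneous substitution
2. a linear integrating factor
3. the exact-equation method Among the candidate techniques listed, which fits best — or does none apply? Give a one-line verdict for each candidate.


Best approach: a linear integrating factor — z enters only linearly with coefficient ω; multiply by exp of the integral of ω and the left side becomes one derivative.
- the homogeneous substitution: solved for the derivative, the right side changes under joint scaling of the two variables.
- a linear integrating factor: applicable, and directly so.
- the exact-equation method — no potential function has this form as its differential, as written.


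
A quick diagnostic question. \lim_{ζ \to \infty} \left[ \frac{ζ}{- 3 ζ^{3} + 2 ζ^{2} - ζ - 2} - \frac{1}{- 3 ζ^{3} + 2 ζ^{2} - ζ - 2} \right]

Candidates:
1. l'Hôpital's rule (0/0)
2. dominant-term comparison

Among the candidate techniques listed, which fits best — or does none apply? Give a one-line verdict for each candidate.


Method: dominant-term comparison — as ζ grows, only the highest-degree terms matter — compare leading terms and read the limit off.
- l'Hôpital's rule (0/0): no 0/0 form appears: written as one quotient, top and bottom both grow without bound, and the ratio is decided by their leading terms.
- dominant-term comparison: yes — fits the structure here.


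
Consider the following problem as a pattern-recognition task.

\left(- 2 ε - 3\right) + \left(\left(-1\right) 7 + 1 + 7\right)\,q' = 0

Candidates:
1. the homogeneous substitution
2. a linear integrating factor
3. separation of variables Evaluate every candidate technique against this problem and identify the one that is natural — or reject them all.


Verdict: no special technique — solved for the derivative, no q appears — this is antidifferentiation in ε wearing ODE clothing.
- the homogeneous substitution: the slope changes under joint rescaling, failing the degree-zero test.
- a linear integrating factor — the linear template holds only trivially here (the unknown is absent, so the coefficient is zero) — the method is not the natural label.
- separation of variables: separation is only trivially available — with the unknown absent from the slope this is a direct integration, not a separation problem.


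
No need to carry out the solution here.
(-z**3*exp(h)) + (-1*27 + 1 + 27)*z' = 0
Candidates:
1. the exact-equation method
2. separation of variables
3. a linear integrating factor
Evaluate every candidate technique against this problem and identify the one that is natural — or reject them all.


Verdict: separation of variables — solved for the derivative, the right side factors as exp(h) times z**3 — all h-dependence separates from all z-dependence.
- the exact-equation method: the mixed-partials test fails on this split — it is not an exact differential as presented.
- separation of variables: a fit — the right tool for this form.
- a linear integrating factor: a nonlinear term in the unknown puts this outside the integrating-factor template.


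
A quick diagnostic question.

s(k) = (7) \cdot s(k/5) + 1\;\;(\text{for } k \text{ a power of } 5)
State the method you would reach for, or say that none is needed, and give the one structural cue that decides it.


Method: the master substitution — the argument contracts 5-fold per step: reindex k exponentially and solve the linear recurrence in the new index.


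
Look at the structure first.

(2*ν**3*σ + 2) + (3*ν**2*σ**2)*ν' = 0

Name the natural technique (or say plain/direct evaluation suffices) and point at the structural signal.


Method: the exact-equation method — this form is already the differential of something: the matching mixed partials of 2*ν**3*σ + 2 and 3*ν**2*σ**2 prove it.


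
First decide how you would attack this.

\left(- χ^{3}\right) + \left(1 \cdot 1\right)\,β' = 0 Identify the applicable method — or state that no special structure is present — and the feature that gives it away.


Diagnosis: no special technique — the slope is a pure function of χ; integrate both sides and be done.


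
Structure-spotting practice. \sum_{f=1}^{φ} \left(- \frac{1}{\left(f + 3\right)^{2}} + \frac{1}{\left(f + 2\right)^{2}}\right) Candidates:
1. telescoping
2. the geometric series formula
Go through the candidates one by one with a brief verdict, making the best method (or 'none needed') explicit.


Diagnosis: telescoping — spot the paired structure — each term adds \frac{1}{\left(f + 2\right)^{2}} and subtracts its successor value, which the next term restores: the definition of a telescoping chain.
- telescoping — a fit — the right tool for this form.
- the geometric series formula: the term-to-term ratio changes with the index, so the geometric formula cannot close it.


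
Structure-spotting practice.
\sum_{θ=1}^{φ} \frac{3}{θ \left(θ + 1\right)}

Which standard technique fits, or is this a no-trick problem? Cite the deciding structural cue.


Verdict: telescoping — \frac{3}{θ \left(θ + 1\right)} hides a difference of shifted reciprocals — decompose it and the middle of the sum vanishes.


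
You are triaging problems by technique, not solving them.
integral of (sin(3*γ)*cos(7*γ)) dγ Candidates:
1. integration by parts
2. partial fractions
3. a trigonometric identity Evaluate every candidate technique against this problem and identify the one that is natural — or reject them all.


Diagnosis: a trigonometric identity — apply product-to-sum to sin(3*γ)*cos(7*γ): two clean single-angle terms replace one awkward product.
- integration by parts: not the fit here: there is no polynomial factor to ladder down — parts can still close the trigonometric product by recursion, though the identity rewrite is the direct route.
- partial fractions: there is no rational-function structure to decompose.
- a trigonometric identity: a fit — the right tool for this form.


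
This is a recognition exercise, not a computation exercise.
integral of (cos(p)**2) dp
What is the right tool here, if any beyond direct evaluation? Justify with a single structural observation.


Best approach: a trigonometric identity — the exponent on cos(p)**2 is even — the power-reduction identity is the standard preprocessing step.


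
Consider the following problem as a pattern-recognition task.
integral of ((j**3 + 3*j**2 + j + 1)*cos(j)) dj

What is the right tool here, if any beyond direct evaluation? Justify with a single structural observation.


Technique: integration by parts — differentiate j**3 + 3*j**2 + j + 1, integrate cos(j): each pass lowers the polynomial degree, so parts terminates.


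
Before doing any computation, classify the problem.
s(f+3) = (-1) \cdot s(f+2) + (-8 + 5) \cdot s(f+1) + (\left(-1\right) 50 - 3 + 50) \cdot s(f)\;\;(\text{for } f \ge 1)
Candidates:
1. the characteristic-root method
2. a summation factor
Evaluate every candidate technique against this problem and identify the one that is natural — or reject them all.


Best approach: the characteristic-root method — the recurrence is linear and homogeneous with constant coefficients, so the ansatz r^f turns it into a polynomial equation for r.
- the characteristic-root method — yes — fits the structure here.
- a summation factor — a summation factor telescopes one-step recursions; this one carries higher-order memory.


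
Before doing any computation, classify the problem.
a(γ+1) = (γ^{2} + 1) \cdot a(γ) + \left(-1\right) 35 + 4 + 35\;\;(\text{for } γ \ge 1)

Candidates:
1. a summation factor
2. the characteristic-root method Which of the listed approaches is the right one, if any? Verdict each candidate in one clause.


Diagnosis: a summation factor — first-order linear but the coefficient γ^{2} + 1 moves with the index — divide by the cumulative product and telescope.
- a summation factor: applies; the problem has the shape this method handles.
- the characteristic-root method: an index-dependent weight blocks the pure exponential ansatz.


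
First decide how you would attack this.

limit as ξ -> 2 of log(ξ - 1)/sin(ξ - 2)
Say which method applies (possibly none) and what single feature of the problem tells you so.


Technique: l'Hôpital's rule (0/0) — the 0/0 form at 2 is the signature situation for l'Hôpital's rule. A local series expansion at the point resolves it as well; the rule is the packaged version of that step.
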